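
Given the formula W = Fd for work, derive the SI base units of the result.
Units of each symbol in W = Fd:
  F (force): kg·m/s²
  d (displacement): m

Multiplying the contributions: [kg·m/s²] · [m]
Adding exponents of each base unit: kg: 1, m: 2, s: -2
SI base units of work: kg·m²/s²

Answer: kg·m²/s²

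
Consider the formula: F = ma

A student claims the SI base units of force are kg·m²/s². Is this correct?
Units of each symbol in F = ma:
  m (mass): kg
  a (acceleration): m/s²

Multiplying the contributions: [kg] · [m/s²]
Adding exponents of each base unit: kg: 1, m: 1, s: -2
SI base units of force: kg·m/s²

The claimed units kg·m²/s² (exponents kg: 1, m: 2, s: -2) do not match the derived units kg·m/s² (exponents kg: 1, m: 1, s: -2), so the claim is incorrect.

Answer: No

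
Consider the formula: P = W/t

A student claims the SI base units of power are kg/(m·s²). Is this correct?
Units of each symbol in P = W/t:
  W (work): kg·m²/s²
  t (time): s  → in the denominator, contributes 1/s

Multiplying the contributions: [kg·m²/s²] · [1/s]
Adding exponents of each base unit: kg: 1, m: 2, s: -3
SI base units of power: kg·m²/s³

The claimed units kg/(m·s²) (exponents kg: 1, m: -1, s: -2) do not match the derived units kg·m²/s³ (exponents kg: 1, m: 2, s: -3), so the claim is incorrect.

Answer: No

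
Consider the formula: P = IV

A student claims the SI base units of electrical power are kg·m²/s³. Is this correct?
Units of each symbol in P = IV:
  I (current): A
  V (voltage, in volts): kg·m²/(s³·A)

Multiplying the contributions: [A] · [kg·m²/(s³·A)]
Adding exponents of each base unit: kg: 1, m: 2, s: -3
SI base units of electrical power: kg·m²/s³

The claimed units kg·m²/s³ match the derived units, so the claim is correct.

Answer: Yes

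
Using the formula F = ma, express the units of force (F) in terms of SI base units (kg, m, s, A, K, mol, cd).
Units of each symbol in F = ma:
  m (mass): kg
  a (acceleration): m/s²

Multiplying the contributions: [kg] · [m/s²]
Adding exponents of each base unit: kg: 1, m: 1, s: -2
SI base units of force: kg·m/s²

Answer: kg·m/s²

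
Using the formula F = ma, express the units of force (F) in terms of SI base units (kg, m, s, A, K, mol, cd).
Units of each symbol in F = ma:
  m (mass): kg
  a (acceleration): m/s²

Multiplying the contributions: [kg] · [m/s²]
Adding exponents of each base unit: kg: 1, m: 1, s: -2
SI base units of force: kg·m/s²

Answer: kg·m/s²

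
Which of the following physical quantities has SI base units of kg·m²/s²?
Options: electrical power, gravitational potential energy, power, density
Checking the SI base units of each option:
  electrical power (P = IV): kg·m²/s³  ✗
  gravitational potential energy (U = -GMm/r): kg·m²/s²  ✓ matches
  power (P = W/t): kg·m²/s³  ✗
  density (ρ = m/V): kg/m³  ✗

Only gravitational potential energy has units kg·m²/s².

Answer: gravitational potential energy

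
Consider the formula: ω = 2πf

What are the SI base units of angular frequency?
Units of each symbol in ω = 2πf:
  f (frequency): 1/s
  The factor 2π is dimensionless.

Multiplying the contributions: [1/s]
Adding exponents of each base unit: s: -1
SI base units of angular frequency: 1/s

Answer: 1/s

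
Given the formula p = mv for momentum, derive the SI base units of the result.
Units of each symbol in p = mv:
  m (mass): kg
  v (velocity): m/s

Multiplying the contributions: [kg] · [m/s]
Adding exponents of each base unit: kg: 1, m: 1, s: -1
SI base units of momentum: kg·m/s

Answer: kg·m/s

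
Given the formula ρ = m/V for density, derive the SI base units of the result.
Units of each symbol in ρ = m/V:
  m (mass): kg
  V (volume): m³  → in the denominator, contributes 1/m³

Multiplying the contributions: [kg] · [1/m³]
Adding exponents of each base unit: kg: 1, m: -3
SI base units of density: kg/m³

Answer: kg/m³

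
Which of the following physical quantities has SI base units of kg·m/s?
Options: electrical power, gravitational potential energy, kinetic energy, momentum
Checking the SI base units of each option:
  electrical power (P = IV): kg·m²/s³  ✗
  gravitational potential energy (U = -GMm/r): kg·m²/s²  ✗
  kinetic energy (E = ½mv²): kg·m²/s²  ✗
  momentum (p = mv): kg·m/s  ✓ matches

Only momentum has units kg·m/s.

Answer: momentum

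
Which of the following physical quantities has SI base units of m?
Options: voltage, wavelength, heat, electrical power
Checking the SI base units of each option:
  voltage (V = IR): kg·m²/(s³·A)  ✗
  wavelength (λ = v/f): m  ✓ matches
  heat (Q = mcΔT): kg·m²/s²  ✗
  electrical power (P = IV): kg·m²/s³  ✗

Only wavelength has units m.

Answer: wavelength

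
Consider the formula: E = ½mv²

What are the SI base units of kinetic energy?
Units of each symbol in E = ½mv²:
  m (mass): kg
  v (speed): m/s  → to the power 2, contributes m²/s²
  The factor ½ is dimensionless.

Multiplying the contributions: [kg] · [m²/s²]
Adding exponents of each base unit: kg: 1, m: 2, s: -2
SI base units of kinetic energy: kg·m²/s²

Answer: kg·m²/s²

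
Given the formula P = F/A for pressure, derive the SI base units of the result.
Units of each symbol in P = F/A:
  F (force): kg·m/s²
  A (area): m²  → in the denominator, contributes 1/m²

Multiplying the contributions: [kg·m/s²] · [1/m²]
Adding exponents of each base unit: kg: 1, m: -1, s: -2
SI base units of pressure: kg/(m·s²)

Answer: kg/(m·s²)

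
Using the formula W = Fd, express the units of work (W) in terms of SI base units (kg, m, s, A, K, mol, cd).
Units of each symbol in W = Fd:
  F (force): kg·m/s²
  d (displacement): m

Multiplying the contributions: [kg·m/s²] · [m]
Adding exponents of each base unit: kg: 1, m: 2, s: -2
SI base units of work: kg·m²/s²

Answer: kg·m²/s²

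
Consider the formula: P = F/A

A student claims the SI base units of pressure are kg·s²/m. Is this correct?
Units of each symbol in P = F/A:
  F (force): kg·m/s²
  A (area): m²  → in the denominator, contributes 1/m²

Multiplying the contributions: [kg·m/s²] · [1/m²]
Adding exponents of each base unit: kg: 1, m: -1, s: -2
SI base units of pressure: kg/(m·s²)

The claimed units kg·s²/m (exponents kg: 1, m: -1, s: 2) do not match the derived units kg/(m·s²) (exponents kg: 1, m: -1, s: -2), so the claim is incorrect.

Answer: No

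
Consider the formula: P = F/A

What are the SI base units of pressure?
Units of each symbol in P = F/A:
  F (force): kg·m/s²
  A (area): m²  → in the denominator, contributes 1/m²

Multiplying the contributions: [kg·m/s²] · [1/m²]
Adding exponents of each base unit: kg: 1, m: -1, s: -2
SI base units of pressure: kg/(m·s²)

Answer: kg/(m·s²)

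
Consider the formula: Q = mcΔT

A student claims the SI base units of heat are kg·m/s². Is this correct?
Units of each symbol in Q = mcΔT:
  m (mass): kg
  c (specific heat capacity, in J/(kg·K)): m²/(s²·K)
  ΔT (temperature change): K

Multiplying the contributions: [kg] · [m²/(s²·K)] · [K]
Adding exponents of each base unit: kg: 1, m: 2, s: -2
SI base units of heat: kg·m²/s²

The claimed units kg·m/s² (exponents kg: 1, m: 1, s: -2) do not match the derived units kg·m²/s² (exponents kg: 1, m: 2, s: -2), so the claim is incorrect.

Answer: No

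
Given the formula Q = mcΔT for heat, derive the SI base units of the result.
Units of each symbol in Q = mcΔT:
  m (mass): kg
  c (specific heat capacity, in J/(kg·K)): m²/(s²·K)
  ΔT (temperature change): K

Multiplying the contributions: [kg] · [m²/(s²·K)] · [K]
Adding exponents of each base unit: kg: 1, m: 2, s: -2
SI base units of heat: kg·m²/s²

Answer: kg·m²/s²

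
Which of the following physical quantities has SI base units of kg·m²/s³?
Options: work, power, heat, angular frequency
Checking the SI base units of each option:
  work (W = Fd): kg·m²/s²  ✗
  power (P = W/t): kg·m²/s³  ✓ matches
  heat (Q = mcΔT): kg·m²/s²  ✗
  angular frequency (ω = 2πf): 1/s  ✗

Only power has units kg·m²/s³.

Answer: power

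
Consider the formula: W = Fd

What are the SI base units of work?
Units of each symbol in W = Fd:
  F (force): kg·m/s²
  d (displacement): m

Multiplying the contributions: [kg·m/s²] · [m]
Adding exponents of each base unit: kg: 1, m: 2, s: -2
SI base units of work: kg·m²/s²

Answer: kg·m²/s²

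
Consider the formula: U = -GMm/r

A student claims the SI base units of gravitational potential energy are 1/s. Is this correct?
Units of each symbol in U = -GMm/r:
  G (gravitational constant): m³/(kg·s²)
  M (mass): kg
  m (mass): kg
  r (distance): m  → in the denominator, contributes 1/m
  The minus sign does not affect the units.

Multiplying the contributions: [m³/(kg·s²)] · [kg] · [kg] · [1/m]
Adding exponents of each base unit: kg: 1, m: 2, s: -2
SI base units of gravitational potential energy: kg·m²/s²

The claimed units 1/s (exponents s: -1) do not match the derived units kg·m²/s² (exponents kg: 1, m: 2, s: -2), so the claim is incorrect.

Answer: No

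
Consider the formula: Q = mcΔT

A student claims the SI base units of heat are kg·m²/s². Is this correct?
Units of each symbol in Q = mcΔT:
  m (mass): kg
  c (specific heat capacity, in J/(kg·K)): m²/(s²·K)
  ΔT (temperature change): K

Multiplying the contributions: [kg] · [m²/(s²·K)] · [K]
Adding exponents of each base unit: kg: 1, m: 2, s: -2
SI base units of heat: kg·m²/s²

The claimed units kg·m²/s² match the derived units, so the claim is correct.

Answer: Yes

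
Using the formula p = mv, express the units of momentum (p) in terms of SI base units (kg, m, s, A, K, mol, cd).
Units of each symbol in p = mv:
  m (mass): kg
  v (velocity): m/s

Multiplying the contributions: [kg] · [m/s]
Adding exponents of each base unit: kg: 1, m: 1, s: -1
SI base units of momentum: kg·m/s

Answer: kg·m/s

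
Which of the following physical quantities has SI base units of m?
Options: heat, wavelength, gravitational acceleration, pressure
Checking the SI base units of each option:
  heat (Q = mcΔT): kg·m²/s²  ✗
  wavelength (λ = v/f): m  ✓ matches
  gravitational acceleration (g = GM/r²): m/s²  ✗
  pressure (P = F/A): kg/(m·s²)  ✗

Only wavelength has units m.

Answer: wavelength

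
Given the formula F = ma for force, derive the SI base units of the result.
Units of each symbol in F = ma:
  m (mass): kg
  a (acceleration): m/s²

Multiplying the contributions: [kg] · [m/s²]
Adding exponents of each base unit: kg: 1, m: 1, s: -2
SI base units of force: kg·m/s²

Answer: kg·m/s²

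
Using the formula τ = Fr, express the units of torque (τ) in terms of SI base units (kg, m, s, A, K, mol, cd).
Units of each symbol in τ = Fr:
  F (force): kg·m/s²
  r (lever arm): m

Multiplying the contributions: [kg·m/s²] · [m]
Adding exponents of each base unit: kg: 1, m: 2, s: -2
SI base units of torque: kg·m²/s²

Answer: kg·m²/s²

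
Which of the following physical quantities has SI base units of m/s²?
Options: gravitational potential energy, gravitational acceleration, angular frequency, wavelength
Checking the SI base units of each option:
  gravitational potential energy (U = -GMm/r): kg·m²/s²  ✗
  gravitational acceleration (g = GM/r²): m/s²  ✓ matches
  angular frequency (ω = 2πf): 1/s  ✗
  wavelength (λ = v/f): m  ✗

Only gravitational acceleration has units m/s².

Answer: gravitational acceleration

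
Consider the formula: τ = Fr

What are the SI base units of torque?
Units of each symbol in τ = Fr:
  F (force): kg·m/s²
  r (lever arm): m

Multiplying the contributions: [kg·m/s²] · [m]
Adding exponents of each base unit: kg: 1, m: 2, s: -2
SI base units of torque: kg·m²/s²

Answer: kg·m²/s²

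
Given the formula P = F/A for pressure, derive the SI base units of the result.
Units of each symbol in P = F/A:
  F (force): kg·m/s²
  A (area): m²  → in the denominator, contributes 1/m²

Multiplying the contributions: [kg·m/s²] · [1/m²]
Adding exponents of each base unit: kg: 1, m: -1, s: -2
SI base units of pressure: kg/(m·s²)

Answer: kg/(m·s²)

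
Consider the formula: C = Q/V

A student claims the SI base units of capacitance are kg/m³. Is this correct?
Units of each symbol in C = Q/V:
  Q (charge, in coulombs): s·A
  V (voltage, in volts): kg·m²/(s³·A)  → in the denominator, contributes s³·A/(kg·m²)

Multiplying the contributions: [s·A] · [s³·A/(kg·m²)]
Adding exponents of each base unit: kg: -1, m: -2, s: 4, A: 2
SI base units of capacitance: s⁴·A²/(kg·m²)

The claimed units kg/m³ (exponents kg: 1, m: -3) do not match the derived units s⁴·A²/(kg·m²) (exponents kg: -1, m: -2, s: 4, A: 2), so the claim is incorrect.

Answer: No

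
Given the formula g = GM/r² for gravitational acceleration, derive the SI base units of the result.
Units of each symbol in g = GM/r²:
  G (gravitational constant): m³/(kg·s²)
  M (mass): kg
  r (distance): m  → to the power 2 in the denominator, contributes 1/m²

Multiplying the contributions: [m³/(kg·s²)] · [kg] · [1/m²]
Adding exponents of each base unit: m: 1, s: -2
SI base units of gravitational acceleration: m/s²

Answer: m/s²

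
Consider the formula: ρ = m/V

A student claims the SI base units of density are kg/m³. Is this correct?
Units of each symbol in ρ = m/V:
  m (mass): kg
  V (volume): m³  → in the denominator, contributes 1/m³

Multiplying the contributions: [kg] · [1/m³]
Adding exponents of each base unit: kg: 1, m: -3
SI base units of density: kg/m³

The claimed units kg/m³ match the derived units, so the claim is correct.

Answer: Yes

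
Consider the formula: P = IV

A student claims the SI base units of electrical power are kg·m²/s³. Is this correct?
Units of each symbol in P = IV:
  I (current): A
  V (voltage, in volts): kg·m²/(s³·A)

Multiplying the contributions: [A] · [kg·m²/(s³·A)]
Adding exponents of each base unit: kg: 1, m: 2, s: -3
SI base units of electrical power: kg·m²/s³

The claimed units kg·m²/s³ match the derived units, so the claim is correct.

Answer: Yes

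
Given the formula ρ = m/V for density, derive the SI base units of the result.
Units of each symbol in ρ = m/V:
  m (mass): kg
  V (volume): m³  → in the denominator, contributes 1/m³

Multiplying the contributions: [kg] · [1/m³]
Adding exponents of each base unit: kg: 1, m: -3
SI base units of density: kg/m³

Answer: kg/m³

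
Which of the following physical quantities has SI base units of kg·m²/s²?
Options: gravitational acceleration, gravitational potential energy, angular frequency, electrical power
Checking the SI base units of each option:
  gravitational acceleration (g = GM/r²): m/s²  ✗
  gravitational potential energy (U = -GMm/r): kg·m²/s²  ✓ matches
  angular frequency (ω = 2πf): 1/s  ✗
  electrical power (P = IV): kg·m²/s³  ✗

Only gravitational potential energy has units kg·m²/s².

Answer: gravitational potential energy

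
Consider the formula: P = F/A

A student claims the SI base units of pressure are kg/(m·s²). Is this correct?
Units of each symbol in P = F/A:
  F (force): kg·m/s²
  A (area): m²  → in the denominator, contributes 1/m²

Multiplying the contributions: [kg·m/s²] · [1/m²]
Adding exponents of each base unit: kg: 1, m: -1, s: -2
SI base units of pressure: kg/(m·s²)

The claimed units kg/(m·s²) match the derived units, so the claim is correct.

Answer: Yes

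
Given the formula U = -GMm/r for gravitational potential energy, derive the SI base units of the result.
Units of each symbol in U = -GMm/r:
  G (gravitational constant): m³/(kg·s²)
  M (mass): kg
  m (mass): kg
  r (distance): m  → in the denominator, contributes 1/m
  The minus sign does not affect the units.

Multiplying the contributions: [m³/(kg·s²)] · [kg] · [kg] · [1/m]
Adding exponents of each base unit: kg: 1, m: 2, s: -2
SI base units of gravitational potential energy: kg·m²/s²

Answer: kg·m²/s²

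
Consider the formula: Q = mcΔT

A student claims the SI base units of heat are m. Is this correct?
Units of each symbol in Q = mcΔT:
  m (mass): kg
  c (specific heat capacity, in J/(kg·K)): m²/(s²·K)
  ΔT (temperature change): K

Multiplying the contributions: [kg] · [m²/(s²·K)] · [K]
Adding exponents of each base unit: kg: 1, m: 2, s: -2
SI base units of heat: kg·m²/s²

The claimed units m (exponents m: 1) do not match the derived units kg·m²/s² (exponents kg: 1, m: 2, s: -2), so the claim is incorrect.

Answer: No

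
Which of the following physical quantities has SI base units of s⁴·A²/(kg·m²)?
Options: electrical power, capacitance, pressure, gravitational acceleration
Checking the SI base units of each option:
  electrical power (P = IV): kg·m²/s³  ✗
  capacitance (C = Q/V): s⁴·A²/(kg·m²)  ✓ matches
  pressure (P = F/A): kg/(m·s²)  ✗
  gravitational acceleration (g = GM/r²): m/s²  ✗

Only capacitance has units s⁴·A²/(kg·m²).

Answer: capacitance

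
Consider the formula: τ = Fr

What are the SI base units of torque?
Units of each symbol in τ = Fr:
  F (force): kg·m/s²
  r (lever arm): m

Multiplying the contributions: [kg·m/s²] · [m]
Adding exponents of each base unit: kg: 1, m: 2, s: -2
SI base units of torque: kg·m²/s²

Answer: kg·m²/s²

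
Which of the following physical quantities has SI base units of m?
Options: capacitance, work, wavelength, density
Checking the SI base units of each option:
  capacitance (C = Q/V): s⁴·A²/(kg·m²)  ✗
  work (W = Fd): kg·m²/s²  ✗
  wavelength (λ = v/f): m  ✓ matches
  density (ρ = m/V): kg/m³  ✗

Only wavelength has units m.

Answer: wavelength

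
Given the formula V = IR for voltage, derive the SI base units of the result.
Units of each symbol in V = IR:
  I (current): A
  R (resistance, in ohms): kg·m²/(s³·A²)

Multiplying the contributions: [A] · [kg·m²/(s³·A²)]
Adding exponents of each base unit: kg: 1, m: 2, s: -3, A: -1
SI base units of voltage: kg·m²/(s³·A)

Answer: kg·m²/(s³·A)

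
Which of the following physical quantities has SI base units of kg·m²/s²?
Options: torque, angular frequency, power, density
Checking the SI base units of each option:
  torque (τ = Fr): kg·m²/s²  ✓ matches
  angular frequency (ω = 2πf): 1/s  ✗
  power (P = W/t): kg·m²/s³  ✗
  density (ρ = m/V): kg/m³  ✗

Only torque has units kg·m²/s².

Answer: torque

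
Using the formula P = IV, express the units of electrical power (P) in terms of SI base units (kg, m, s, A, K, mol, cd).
Units of each symbol in P = IV:
  I (current): A
  V (voltage, in volts): kg·m²/(s³·A)

Multiplying the contributions: [A] · [kg·m²/(s³·A)]
Adding exponents of each base unit: kg: 1, m: 2, s: -3
SI base units of electrical power: kg·m²/s³

Answer: kg·m²/s³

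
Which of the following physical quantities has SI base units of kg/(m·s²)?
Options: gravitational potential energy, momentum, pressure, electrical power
Checking the SI base units of each option:
  gravitational potential energy (U = -GMm/r): kg·m²/s²  ✗
  momentum (p = mv): kg·m/s  ✗
  pressure (P = F/A): kg/(m·s²)  ✓ matches
  electrical power (P = IV): kg·m²/s³  ✗

Only pressure has units kg/(m·s²).

Answer: pressure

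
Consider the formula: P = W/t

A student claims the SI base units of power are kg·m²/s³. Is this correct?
Units of each symbol in P = W/t:
  W (work): kg·m²/s²
  t (time): s  → in the denominator, contributes 1/s

Multiplying the contributions: [kg·m²/s²] · [1/s]
Adding exponents of each base unit: kg: 1, m: 2, s: -3
SI base units of power: kg·m²/s³

The claimed units kg·m²/s³ match the derived units, so the claim is correct.

Answer: Yes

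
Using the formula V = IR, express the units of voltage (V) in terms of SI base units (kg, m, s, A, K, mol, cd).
Units of each symbol in V = IR:
  I (current): A
  R (resistance, in ohms): kg·m²/(s³·A²)

Multiplying the contributions: [A] · [kg·m²/(s³·A²)]
Adding exponents of each base unit: kg: 1, m: 2, s: -3, A: -1
SI base units of voltage: kg·m²/(s³·A)

Answer: kg·m²/(s³·A)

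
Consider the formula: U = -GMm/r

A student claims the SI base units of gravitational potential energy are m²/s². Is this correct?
Units of each symbol in U = -GMm/r:
  G (gravitational constant): m³/(kg·s²)
  M (mass): kg
  m (mass): kg
  r (distance): m  → in the denominator, contributes 1/m
  The minus sign does not affect the units.

Multiplying the contributions: [m³/(kg·s²)] · [kg] · [kg] · [1/m]
Adding exponents of each base unit: kg: 1, m: 2, s: -2
SI base units of gravitational potential energy: kg·m²/s²

The claimed units m²/s² (exponents m: 2, s: -2) do not match the derived units kg·m²/s² (exponents kg: 1, m: 2, s: -2), so the claim is incorrect.

Answer: No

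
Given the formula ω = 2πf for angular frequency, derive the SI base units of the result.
Units of each symbol in ω = 2πf:
  f (frequency): 1/s
  The factor 2π is dimensionless.

Multiplying the contributions: [1/s]
Adding exponents of each base unit: s: -1
SI base units of angular frequency: 1/s

Answer: 1/s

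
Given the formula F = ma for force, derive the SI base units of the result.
Units of each symbol in F = ma:
  m (mass): kg
  a (acceleration): m/s²

Multiplying the contributions: [kg] · [m/s²]
Adding exponents of each base unit: kg: 1, m: 1, s: -2
SI base units of force: kg·m/s²

Answer: kg·m/s²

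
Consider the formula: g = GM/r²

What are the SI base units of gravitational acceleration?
Units of each symbol in g = GM/r²:
  G (gravitational constant): m³/(kg·s²)
  M (mass): kg
  r (distance): m  → to the power 2 in the denominator, contributes 1/m²

Multiplying the contributions: [m³/(kg·s²)] · [kg] · [1/m²]
Adding exponents of each base unit: m: 1, s: -2
SI base units of gravitational acceleration: m/s²

Answer: m/s²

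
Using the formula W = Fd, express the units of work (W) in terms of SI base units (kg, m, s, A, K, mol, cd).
Units of each symbol in W = Fd:
  F (force): kg·m/s²
  d (displacement): m

Multiplying the contributions: [kg·m/s²] · [m]
Adding exponents of each base unit: kg: 1, m: 2, s: -2
SI base units of work: kg·m²/s²

Answer: kg·m²/s²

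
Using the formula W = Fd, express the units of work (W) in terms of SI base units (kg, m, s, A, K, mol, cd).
Units of each symbol in W = Fd:
  F (force): kg·m/s²
  d (displacement): m

Multiplying the contributions: [kg·m/s²] · [m]
Adding exponents of each base unit: kg: 1, m: 2, s: -2
SI base units of work: kg·m²/s²

Answer: kg·m²/s²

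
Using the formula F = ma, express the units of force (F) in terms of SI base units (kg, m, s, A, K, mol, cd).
Units of each symbol in F = ma:
  m (mass): kg
  a (acceleration): m/s²

Multiplying the contributions: [kg] · [m/s²]
Adding exponents of each base unit: kg: 1, m: 1, s: -2
SI base units of force: kg·m/s²

Answer: kg·m/s²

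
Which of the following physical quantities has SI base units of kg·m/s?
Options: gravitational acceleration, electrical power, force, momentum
Checking the SI base units of each option:
  gravitational acceleration (g = GM/r²): m/s²  ✗
  electrical power (P = IV): kg·m²/s³  ✗
  force (F = ma): kg·m/s²  ✗
  momentum (p = mv): kg·m/s  ✓ matches

Only momentum has units kg·m/s.

Answer: momentum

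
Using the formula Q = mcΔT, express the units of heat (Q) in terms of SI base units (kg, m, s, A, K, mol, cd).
Units of each symbol in Q = mcΔT:
  m (mass): kg
  c (specific heat capacity, in J/(kg·K)): m²/(s²·K)
  ΔT (temperature change): K

Multiplying the contributions: [kg] · [m²/(s²·K)] · [K]
Adding exponents of each base unit: kg: 1, m: 2, s: -2
SI base units of heat: kg·m²/s²

Answer: kg·m²/s²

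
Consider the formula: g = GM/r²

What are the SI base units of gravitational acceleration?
Units of each symbol in g = GM/r²:
  G (gravitational constant): m³/(kg·s²)
  M (mass): kg
  r (distance): m  → to the power 2 in the denominator, contributes 1/m²

Multiplying the contributions: [m³/(kg·s²)] · [kg] · [1/m²]
Adding exponents of each base unit: m: 1, s: -2
SI base units of gravitational acceleration: m/s²

Answer: m/s²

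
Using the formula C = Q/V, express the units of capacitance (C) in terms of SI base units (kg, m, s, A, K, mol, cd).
Units of each symbol in C = Q/V:
  Q (charge, in coulombs): s·A
  V (voltage, in volts): kg·m²/(s³·A)  → in the denominator, contributes s³·A/(kg·m²)

Multiplying the contributions: [s·A] · [s³·A/(kg·m²)]
Adding exponents of each base unit: kg: -1, m: -2, s: 4, A: 2
SI base units of capacitance: s⁴·A²/(kg·m²)

Answer: s⁴·A²/(kg·m²)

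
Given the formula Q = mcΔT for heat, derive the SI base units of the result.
Units of each symbol in Q = mcΔT:
  m (mass): kg
  c (specific heat capacity, in J/(kg·K)): m²/(s²·K)
  ΔT (temperature change): K

Multiplying the contributions: [kg] · [m²/(s²·K)] · [K]
Adding exponents of each base unit: kg: 1, m: 2, s: -2
SI base units of heat: kg·m²/s²

Answer: kg·m²/s²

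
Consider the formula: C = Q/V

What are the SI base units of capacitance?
Units of each symbol in C = Q/V:
  Q (charge, in coulombs): s·A
  V (voltage, in volts): kg·m²/(s³·A)  → in the denominator, contributes s³·A/(kg·m²)

Multiplying the contributions: [s·A] · [s³·A/(kg·m²)]
Adding exponents of each base unit: kg: -1, m: -2, s: 4, A: 2
SI base units of capacitance: s⁴·A²/(kg·m²)

Answer: s⁴·A²/(kg·m²)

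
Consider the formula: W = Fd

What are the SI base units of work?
Units of each symbol in W = Fd:
  F (force): kg·m/s²
  d (displacement): m

Multiplying the contributions: [kg·m/s²] · [m]
Adding exponents of each base unit: kg: 1, m: 2, s: -2
SI base units of work: kg·m²/s²

Answer: kg·m²/s²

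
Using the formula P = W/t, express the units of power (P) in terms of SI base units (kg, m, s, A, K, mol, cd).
Units of each symbol in P = W/t:
  W (work): kg·m²/s²
  t (time): s  → in the denominator, contributes 1/s

Multiplying the contributions: [kg·m²/s²] · [1/s]
Adding exponents of each base unit: kg: 1, m: 2, s: -3
SI base units of power: kg·m²/s³

Answer: kg·m²/s³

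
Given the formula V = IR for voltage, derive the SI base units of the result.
Units of each symbol in V = IR:
  I (current): A
  R (resistance, in ohms): kg·m²/(s³·A²)

Multiplying the contributions: [A] · [kg·m²/(s³·A²)]
Adding exponents of each base unit: kg: 1, m: 2, s: -3, A: -1
SI base units of voltage: kg·m²/(s³·A)

Answer: kg·m²/(s³·A)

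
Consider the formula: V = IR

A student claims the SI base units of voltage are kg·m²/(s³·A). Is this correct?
Units of each symbol in V = IR:
  I (current): A
  R (resistance, in ohms): kg·m²/(s³·A²)

Multiplying the contributions: [A] · [kg·m²/(s³·A²)]
Adding exponents of each base unit: kg: 1, m: 2, s: -3, A: -1
SI base units of voltage: kg·m²/(s³·A)

The claimed units kg·m²/(s³·A) match the derived units, so the claim is correct.

Answer: Yes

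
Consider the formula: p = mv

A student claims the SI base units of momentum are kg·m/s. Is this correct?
Units of each symbol in p = mv:
  m (mass): kg
  v (velocity): m/s

Multiplying the contributions: [kg] · [m/s]
Adding exponents of each base unit: kg: 1, m: 1, s: -1
SI base units of momentum: kg·m/s

The claimed units kg·m/s match the derived units, so the claim is correct.

Answer: Yes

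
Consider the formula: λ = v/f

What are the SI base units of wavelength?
Units of each symbol in λ = v/f:
  v (wave speed): m/s
  f (frequency): 1/s  → in the denominator, contributes s

Multiplying the contributions: [m/s] · [s]
Adding exponents of each base unit: m: 1
SI base units of wavelength: m

Answer: m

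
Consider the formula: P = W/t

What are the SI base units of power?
Units of each symbol in P = W/t:
  W (work): kg·m²/s²
  t (time): s  → in the denominator, contributes 1/s

Multiplying the contributions: [kg·m²/s²] · [1/s]
Adding exponents of each base unit: kg: 1, m: 2, s: -3
SI base units of power: kg·m²/s³

Answer: kg·m²/s³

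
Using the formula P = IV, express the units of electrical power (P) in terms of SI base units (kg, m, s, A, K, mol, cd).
Units of each symbol in P = IV:
  I (current): A
  V (voltage, in volts): kg·m²/(s³·A)

Multiplying the contributions: [A] · [kg·m²/(s³·A)]
Adding exponents of each base unit: kg: 1, m: 2, s: -3
SI base units of electrical power: kg·m²/s³

Answer: kg·m²/s³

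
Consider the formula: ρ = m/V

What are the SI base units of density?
Units of each symbol in ρ = m/V:
  m (mass): kg
  V (volume): m³  → in the denominator, contributes 1/m³

Multiplying the contributions: [kg] · [1/m³]
Adding exponents of each base unit: kg: 1, m: -3
SI base units of density: kg/m³

Answer: kg/m³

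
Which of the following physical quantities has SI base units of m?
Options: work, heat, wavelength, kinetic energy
Checking the SI base units of each option:
  work (W = Fd): kg·m²/s²  ✗
  heat (Q = mcΔT): kg·m²/s²  ✗
  wavelength (λ = v/f): m  ✓ matches
  kinetic energy (E = ½mv²): kg·m²/s²  ✗

Only wavelength has units m.

Answer: wavelength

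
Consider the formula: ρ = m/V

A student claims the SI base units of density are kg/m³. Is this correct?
Units of each symbol in ρ = m/V:
  m (mass): kg
  V (volume): m³  → in the denominator, contributes 1/m³

Multiplying the contributions: [kg] · [1/m³]
Adding exponents of each base unit: kg: 1, m: -3
SI base units of density: kg/m³

The claimed units kg/m³ match the derived units, so the claim is correct.

Answer: Yes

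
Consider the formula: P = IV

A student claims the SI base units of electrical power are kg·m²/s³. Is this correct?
Units of each symbol in P = IV:
  I (current): A
  V (voltage, in volts): kg·m²/(s³·A)

Multiplying the contributions: [A] · [kg·m²/(s³·A)]
Adding exponents of each base unit: kg: 1, m: 2, s: -3
SI base units of electrical power: kg·m²/s³

The claimed units kg·m²/s³ match the derived units, so the claim is correct.

Answer: Yes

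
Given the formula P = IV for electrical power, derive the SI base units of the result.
Units of each symbol in P = IV:
  I (current): A
  V (voltage, in volts): kg·m²/(s³·A)

Multiplying the contributions: [A] · [kg·m²/(s³·A)]
Adding exponents of each base unit: kg: 1, m: 2, s: -3
SI base units of electrical power: kg·m²/s³

Answer: kg·m²/s³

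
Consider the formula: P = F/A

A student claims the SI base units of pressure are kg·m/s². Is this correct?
Units of each symbol in P = F/A:
  F (force): kg·m/s²
  A (area): m²  → in the denominator, contributes 1/m²

Multiplying the contributions: [kg·m/s²] · [1/m²]
Adding exponents of each base unit: kg: 1, m: -1, s: -2
SI base units of pressure: kg/(m·s²)

The claimed units kg·m/s² (exponents kg: 1, m: 1, s: -2) do not match the derived units kg/(m·s²) (exponents kg: 1, m: -1, s: -2), so the claim is incorrect.

Answer: No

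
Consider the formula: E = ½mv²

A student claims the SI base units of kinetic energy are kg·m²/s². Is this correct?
Units of each symbol in E = ½mv²:
  m (mass): kg
  v (speed): m/s  → to the power 2, contributes m²/s²
  The factor ½ is dimensionless.

Multiplying the contributions: [kg] · [m²/s²]
Adding exponents of each base unit: kg: 1, m: 2, s: -2
SI base units of kinetic energy: kg·m²/s²

The claimed units kg·m²/s² match the derived units, so the claim is correct.

Answer: Yes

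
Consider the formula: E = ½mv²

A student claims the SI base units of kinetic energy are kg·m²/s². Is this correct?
Units of each symbol in E = ½mv²:
  m (mass): kg
  v (speed): m/s  → to the power 2, contributes m²/s²
  The factor ½ is dimensionless.

Multiplying the contributions: [kg] · [m²/s²]
Adding exponents of each base unit: kg: 1, m: 2, s: -2
SI base units of kinetic energy: kg·m²/s²

The claimed units kg·m²/s² match the derived units, so the claim is correct.

Answer: Yes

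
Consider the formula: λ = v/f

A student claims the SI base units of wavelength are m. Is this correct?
Units of each symbol in λ = v/f:
  v (wave speed): m/s
  f (frequency): 1/s  → in the denominator, contributes s

Multiplying the contributions: [m/s] · [s]
Adding exponents of each base unit: m: 1
SI base units of wavelength: m

The claimed units m match the derived units, so the claim is correct.

Answer: Yes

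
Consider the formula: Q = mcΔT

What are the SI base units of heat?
Units of each symbol in Q = mcΔT:
  m (mass): kg
  c (specific heat capacity, in J/(kg·K)): m²/(s²·K)
  ΔT (temperature change): K

Multiplying the contributions: [kg] · [m²/(s²·K)] · [K]
Adding exponents of each base unit: kg: 1, m: 2, s: -2
SI base units of heat: kg·m²/s²

Answer: kg·m²/s²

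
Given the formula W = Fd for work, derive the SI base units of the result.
Units of each symbol in W = Fd:
  F (force): kg·m/s²
  d (displacement): m

Multiplying the contributions: [kg·m/s²] · [m]
Adding exponents of each base unit: kg: 1, m: 2, s: -2
SI base units of work: kg·m²/s²

Answer: kg·m²/s²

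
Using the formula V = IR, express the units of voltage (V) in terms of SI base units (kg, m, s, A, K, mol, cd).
Units of each symbol in V = IR:
  I (current): A
  R (resistance, in ohms): kg·m²/(s³·A²)

Multiplying the contributions: [A] · [kg·m²/(s³·A²)]
Adding exponents of each base unit: kg: 1, m: 2, s: -3, A: -1
SI base units of voltage: kg·m²/(s³·A)

Answer: kg·m²/(s³·A)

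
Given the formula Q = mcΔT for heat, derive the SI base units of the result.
Units of each symbol in Q = mcΔT:
  m (mass): kg
  c (specific heat capacity, in J/(kg·K)): m²/(s²·K)
  ΔT (temperature change): K

Multiplying the contributions: [kg] · [m²/(s²·K)] · [K]
Adding exponents of each base unit: kg: 1, m: 2, s: -2
SI base units of heat: kg·m²/s²

Answer: kg·m²/s²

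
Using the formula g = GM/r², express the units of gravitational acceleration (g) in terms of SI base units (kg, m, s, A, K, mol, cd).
Units of each symbol in g = GM/r²:
  G (gravitational constant): m³/(kg·s²)
  M (mass): kg
  r (distance): m  → to the power 2 in the denominator, contributes 1/m²

Multiplying the contributions: [m³/(kg·s²)] · [kg] · [1/m²]
Adding exponents of each base unit: m: 1, s: -2
SI base units of gravitational acceleration: m/s²

Answer: m/s²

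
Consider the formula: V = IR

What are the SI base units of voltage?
Units of each symbol in V = IR:
  I (current): A
  R (resistance, in ohms): kg·m²/(s³·A²)

Multiplying the contributions: [A] · [kg·m²/(s³·A²)]
Adding exponents of each base unit: kg: 1, m: 2, s: -3, A: -1
SI base units of voltage: kg·m²/(s³·A)

Answer: kg·m²/(s³·A)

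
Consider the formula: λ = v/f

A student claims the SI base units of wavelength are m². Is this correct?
Units of each symbol in λ = v/f:
  v (wave speed): m/s
  f (frequency): 1/s  → in the denominator, contributes s

Multiplying the contributions: [m/s] · [s]
Adding exponents of each base unit: m: 1
SI base units of wavelength: m

The claimed units m² (exponents m: 2) do not match the derived units m (exponents m: 1), so the claim is incorrect.

Answer: No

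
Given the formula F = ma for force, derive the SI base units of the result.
Units of each symbol in F = ma:
  m (mass): kg
  a (acceleration): m/s²

Multiplying the contributions: [kg] · [m/s²]
Adding exponents of each base unit: kg: 1, m: 1, s: -2
SI base units of force: kg·m/s²

Answer: kg·m/s²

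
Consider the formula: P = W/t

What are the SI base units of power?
Units of each symbol in P = W/t:
  W (work): kg·m²/s²
  t (time): s  → in the denominator, contributes 1/s

Multiplying the contributions: [kg·m²/s²] · [1/s]
Adding exponents of each base unit: kg: 1, m: 2, s: -3
SI base units of power: kg·m²/s³

Answer: kg·m²/s³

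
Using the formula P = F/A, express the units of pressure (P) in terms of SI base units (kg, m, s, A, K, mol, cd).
Units of each symbol in P = F/A:
  F (force): kg·m/s²
  A (area): m²  → in the denominator, contributes 1/m²

Multiplying the contributions: [kg·m/s²] · [1/m²]
Adding exponents of each base unit: kg: 1, m: -1, s: -2
SI base units of pressure: kg/(m·s²)

Answer: kg/(m·s²)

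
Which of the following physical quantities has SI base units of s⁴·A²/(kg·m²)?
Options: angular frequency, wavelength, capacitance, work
Checking the SI base units of each option:
  angular frequency (ω = 2πf): 1/s  ✗
  wavelength (λ = v/f): m  ✗
  capacitance (C = Q/V): s⁴·A²/(kg·m²)  ✓ matches
  work (W = Fd): kg·m²/s²  ✗

Only capacitance has units s⁴·A²/(kg·m²).

Answer: capacitance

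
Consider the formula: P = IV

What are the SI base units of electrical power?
Units of each symbol in P = IV:
  I (current): A
  V (voltage, in volts): kg·m²/(s³·A)

Multiplying the contributions: [A] · [kg·m²/(s³·A)]
Adding exponents of each base unit: kg: 1, m: 2, s: -3
SI base units of electrical power: kg·m²/s³

Answer: kg·m²/s³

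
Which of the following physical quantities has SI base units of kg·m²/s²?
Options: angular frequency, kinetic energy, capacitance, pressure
Checking the SI base units of each option:
  angular frequency (ω = 2πf): 1/s  ✗
  kinetic energy (E = ½mv²): kg·m²/s²  ✓ matches
  capacitance (C = Q/V): s⁴·A²/(kg·m²)  ✗
  pressure (P = F/A): kg/(m·s²)  ✗

Only kinetic energy has units kg·m²/s².

Answer: kinetic energy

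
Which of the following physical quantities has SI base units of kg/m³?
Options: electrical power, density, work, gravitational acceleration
Checking the SI base units of each option:
  electrical power (P = IV): kg·m²/s³  ✗
  density (ρ = m/V): kg/m³  ✓ matches
  work (W = Fd): kg·m²/s²  ✗
  gravitational acceleration (g = GM/r²): m/s²  ✗

Only density has units kg/m³.

Answer: density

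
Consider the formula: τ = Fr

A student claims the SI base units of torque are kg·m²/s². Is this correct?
Units of each symbol in τ = Fr:
  F (force): kg·m/s²
  r (lever arm): m

Multiplying the contributions: [kg·m/s²] · [m]
Adding exponents of each base unit: kg: 1, m: 2, s: -2
SI base units of torque: kg·m²/s²

The claimed units kg·m²/s² match the derived units, so the claim is correct.

Answer: Yes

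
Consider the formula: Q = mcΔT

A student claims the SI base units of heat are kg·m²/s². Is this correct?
Units of each symbol in Q = mcΔT:
  m (mass): kg
  c (specific heat capacity, in J/(kg·K)): m²/(s²·K)
  ΔT (temperature change): K

Multiplying the contributions: [kg] · [m²/(s²·K)] · [K]
Adding exponents of each base unit: kg: 1, m: 2, s: -2
SI base units of heat: kg·m²/s²

The claimed units kg·m²/s² match the derived units, so the claim is correct.

Answer: Yes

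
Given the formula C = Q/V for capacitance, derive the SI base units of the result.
Units of each symbol in C = Q/V:
  Q (charge, in coulombs): s·A
  V (voltage, in volts): kg·m²/(s³·A)  → in the denominator, contributes s³·A/(kg·m²)

Multiplying the contributions: [s·A] · [s³·A/(kg·m²)]
Adding exponents of each base unit: kg: -1, m: -2, s: 4, A: 2
SI base units of capacitance: s⁴·A²/(kg·m²)

Answer: s⁴·A²/(kg·m²)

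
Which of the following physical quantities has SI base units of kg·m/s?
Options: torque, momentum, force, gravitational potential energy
Checking the SI base units of each option:
  torque (τ = Fr): kg·m²/s²  ✗
  momentum (p = mv): kg·m/s  ✓ matches
  force (F = ma): kg·m/s²  ✗
  gravitational potential energy (U = -GMm/r): kg·m²/s²  ✗

Only momentum has units kg·m/s.

Answer: momentum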